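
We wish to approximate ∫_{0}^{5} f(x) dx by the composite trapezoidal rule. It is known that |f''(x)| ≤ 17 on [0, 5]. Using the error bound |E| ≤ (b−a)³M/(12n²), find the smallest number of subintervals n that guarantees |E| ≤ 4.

7

Need 2125/(12n²) ≤ 4.
n² ≥ 2125/(12·4) = 44.2708 ⇒ n ≥ 6.6536, so the smallest n is 7.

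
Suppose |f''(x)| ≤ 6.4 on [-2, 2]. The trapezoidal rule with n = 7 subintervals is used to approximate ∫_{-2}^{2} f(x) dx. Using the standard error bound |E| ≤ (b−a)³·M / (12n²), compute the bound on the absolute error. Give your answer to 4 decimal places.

|E| ≤ (4)³·6.4 / (12·7²) = 409.6/588 = 0.6966.

0.6966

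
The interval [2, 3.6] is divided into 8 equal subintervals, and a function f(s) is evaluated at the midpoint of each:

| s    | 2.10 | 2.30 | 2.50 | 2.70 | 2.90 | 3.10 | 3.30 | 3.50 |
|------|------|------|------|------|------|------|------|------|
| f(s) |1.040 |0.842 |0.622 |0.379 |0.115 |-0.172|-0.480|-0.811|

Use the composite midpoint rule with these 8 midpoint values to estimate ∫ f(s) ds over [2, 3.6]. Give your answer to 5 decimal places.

h = 0.2, n = 8.
h·[y(m₁) + y(m₂) + y(m₃) + y(m₄) + y(m₅) + y(m₆) + y(m₇) + y(m₈)] = 0.2·(1.535) = 0.30700.

0.30700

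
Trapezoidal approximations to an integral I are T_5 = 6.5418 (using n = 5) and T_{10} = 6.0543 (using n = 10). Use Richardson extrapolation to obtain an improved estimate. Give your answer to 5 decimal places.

R = (4·T_{10} − T_5) / 3 = (4·6.0543 − 6.5418)/3 = (17.6754)/3 = 5.89180.

5.89180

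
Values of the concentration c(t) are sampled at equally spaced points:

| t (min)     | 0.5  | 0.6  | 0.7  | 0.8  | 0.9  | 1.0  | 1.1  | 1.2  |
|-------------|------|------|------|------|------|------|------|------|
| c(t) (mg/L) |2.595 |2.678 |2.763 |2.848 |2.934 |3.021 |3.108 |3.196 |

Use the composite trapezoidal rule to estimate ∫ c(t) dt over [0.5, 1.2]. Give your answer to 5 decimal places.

h = 0.1, n = 7.
(h/2)·[y₀ + 2y₁ + 2y₂ + 2y₃ + 2y₄ + 2y₅ + 2y₆ + y₇] = 0.05·(40.495) = 2.02475.

2.02475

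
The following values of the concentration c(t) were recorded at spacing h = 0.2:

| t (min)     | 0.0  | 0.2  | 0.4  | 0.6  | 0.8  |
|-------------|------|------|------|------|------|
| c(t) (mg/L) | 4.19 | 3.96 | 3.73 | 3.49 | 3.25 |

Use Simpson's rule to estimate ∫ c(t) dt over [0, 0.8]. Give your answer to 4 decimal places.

h = 0.2, n = 4.
(h/3)·[y₀ + 4y₁ + 2y₂ + 4y₃ + y₄] = 0.066667·(44.70) = 2.9800.

2.9800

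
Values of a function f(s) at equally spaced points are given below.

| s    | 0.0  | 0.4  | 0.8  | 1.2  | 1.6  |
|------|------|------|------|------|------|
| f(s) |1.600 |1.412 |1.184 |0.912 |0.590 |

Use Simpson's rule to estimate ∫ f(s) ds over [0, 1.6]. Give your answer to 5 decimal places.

1.84720

h = 0.4, n = 4.
(h/3)·[y₀ + 4y₁ + 2y₂ + 4y₃ + y₄] = 0.133333·(13.854) = 1.84720.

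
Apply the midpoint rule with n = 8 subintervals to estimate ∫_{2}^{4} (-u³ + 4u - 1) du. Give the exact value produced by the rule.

h = (4 − 2)/8 = 0.25.
Midpoints m₁,…,m₈ = 2.125, 2.375, 2.625, 2.875, 3.125, 3.375, 3.625, 3.875.
f(m₁)=-2.095703125, f(m₂)=-4.896484375, f(m₃)=-8.587890625, f(m₄)=-13.263671875, f(m₅)=-19.017578125, f(m₆)=-25.943359375, f(m₇)=-34.134765625, f(m₈)=-43.685546875.
h·[f(m₁) + f(m₂) + f(m₃) + f(m₄) + f(m₅) + f(m₆) + f(m₇) + f(m₈)] = 0.25·(-151.625) = -37.90625.

-37.90625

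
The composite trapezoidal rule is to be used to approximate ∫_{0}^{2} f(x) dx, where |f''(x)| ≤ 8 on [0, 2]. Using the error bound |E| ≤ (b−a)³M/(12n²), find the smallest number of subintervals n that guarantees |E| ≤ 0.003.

43

Need 64/(12n²) ≤ 0.003.
n² ≥ 64/(12·0.003) = 1777.78 ⇒ n ≥ 42.1637, so the smallest n is 43.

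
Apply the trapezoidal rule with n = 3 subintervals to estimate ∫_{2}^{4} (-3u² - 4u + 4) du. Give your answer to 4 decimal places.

-72.4444

h = (4 − 2)/3 = 0.666667.
Nodes u₀,…,u₃ = 2, 2.666667, 3.333333, 4.
f(u) = -3u² - 4u + 4: f₀=-16, f₁=-28, f₂=-42.666667, f₃=-60.
(h/2)·[f₀ + 2f₁ + 2f₂ + f₃] = 0.333333·(-217.333333) = -72.4444.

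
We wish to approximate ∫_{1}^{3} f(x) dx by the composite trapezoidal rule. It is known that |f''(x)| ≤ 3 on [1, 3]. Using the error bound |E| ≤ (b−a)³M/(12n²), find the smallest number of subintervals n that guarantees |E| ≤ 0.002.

Need 24/(12n²) ≤ 0.002.
n² ≥ 24/(12·0.002) = 1000 ⇒ n ≥ 31.6228, so the smallest n is 32.

32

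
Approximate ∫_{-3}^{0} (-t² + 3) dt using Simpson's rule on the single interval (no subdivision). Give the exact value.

0

S = (b−a)/6 · [f(-3) + 4f(-1.5) + f(0)] = 0.5·[(-6) + 4·0.75 + 3] = 0.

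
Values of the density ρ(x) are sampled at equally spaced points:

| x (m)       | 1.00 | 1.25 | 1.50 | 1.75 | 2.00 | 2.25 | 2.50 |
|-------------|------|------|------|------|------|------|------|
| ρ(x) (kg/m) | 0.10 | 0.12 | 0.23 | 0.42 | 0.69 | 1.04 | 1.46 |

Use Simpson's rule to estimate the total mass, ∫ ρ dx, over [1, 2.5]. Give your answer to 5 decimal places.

h = 0.25, n = 6.
(h/3)·[y₀ + 4y₁ + 2y₂ + 4y₃ + 2y₄ + 4y₅ + y₆] = 0.083333·(9.72) = 0.81000.

0.81000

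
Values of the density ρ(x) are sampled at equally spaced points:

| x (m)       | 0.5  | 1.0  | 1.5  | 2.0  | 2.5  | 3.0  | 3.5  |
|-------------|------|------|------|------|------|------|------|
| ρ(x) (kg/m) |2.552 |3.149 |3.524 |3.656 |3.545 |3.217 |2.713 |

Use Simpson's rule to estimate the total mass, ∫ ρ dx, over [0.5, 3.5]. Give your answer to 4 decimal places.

h = 0.5, n = 6.
(h/3)·[y₀ + 4y₁ + 2y₂ + 4y₃ + 2y₄ + 4y₅ + y₆] = 0.166667·(59.491) = 9.9152.

9.9152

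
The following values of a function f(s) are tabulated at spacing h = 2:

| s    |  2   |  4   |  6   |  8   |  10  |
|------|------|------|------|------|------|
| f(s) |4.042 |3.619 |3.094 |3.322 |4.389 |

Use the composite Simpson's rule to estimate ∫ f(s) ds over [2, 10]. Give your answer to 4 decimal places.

h = 2, n = 4.
(h/3)·[y₀ + 4y₁ + 2y₂ + 4y₃ + y₄] = 0.666667·(42.383) = 28.2553.

28.2553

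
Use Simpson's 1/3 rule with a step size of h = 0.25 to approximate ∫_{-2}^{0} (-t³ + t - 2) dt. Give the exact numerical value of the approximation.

h = (0 − (-2))/8 = 0.25.
Nodes t₀,…,t₈ = -2, -1.75, -1.5, -1.25, -1, -0.75, -0.5, -0.25, 0.
f(t) = -t³ + t - 2: f₀=4, f₁=1.609375, f₂=-0.125, f₃=-1.296875, f₄=-2, f₅=-2.328125, f₆=-2.375, f₇=-2.234375, f₈=-2.
(h/3)·[f₀ + 4f₁ + 2f₂ + 4f₃ + 2f₄ + 4f₅ + 2f₆ + 4f₇ + f₈] = 0.083333·(-24) = -2.

-2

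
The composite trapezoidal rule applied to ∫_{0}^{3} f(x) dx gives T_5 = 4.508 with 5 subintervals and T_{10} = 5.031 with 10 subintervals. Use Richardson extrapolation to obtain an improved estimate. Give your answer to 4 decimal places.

5.2053

R = (4·T_{10} − T_5) / 3 = (4·5.031 − 4.508)/3 = (15.616)/3 = 5.2053.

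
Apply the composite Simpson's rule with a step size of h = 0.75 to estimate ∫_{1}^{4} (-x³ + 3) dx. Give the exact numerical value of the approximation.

-54.75

h = (4 − 1)/4 = 0.75.
Nodes x₀,…,x₄ = 1, 1.75, 2.5, 3.25, 4.
f(x) = -x³ + 3: f₀=2, f₁=-2.359375, f₂=-12.625, f₃=-31.328125, f₄=-61.
(h/3)·[f₀ + 4f₁ + 2f₂ + 4f₃ + f₄] = 0.25·(-219) = -54.75.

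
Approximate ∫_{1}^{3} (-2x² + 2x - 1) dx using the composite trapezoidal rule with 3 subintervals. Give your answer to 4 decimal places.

h = (3 − 1)/3 = 0.666667.
Nodes x₀,…,x₃ = 1, 1.666667, 2.333333, 3.
f(x) = -2x² + 2x - 1: f₀=-1, f₁=-3.222222, f₂=-7.222222, f₃=-13.
(h/2)·[f₀ + 2f₁ + 2f₂ + f₃] = 0.333333·(-34.888889) = -11.6296.

-11.6296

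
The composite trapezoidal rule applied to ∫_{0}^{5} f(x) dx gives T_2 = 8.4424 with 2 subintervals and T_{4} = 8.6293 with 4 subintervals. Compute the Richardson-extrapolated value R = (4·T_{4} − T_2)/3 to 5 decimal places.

8.69160

R = (4·T_{4} − T_2) / 3 = (4·8.6293 − 8.4424)/3 = (26.0748)/3 = 8.69160.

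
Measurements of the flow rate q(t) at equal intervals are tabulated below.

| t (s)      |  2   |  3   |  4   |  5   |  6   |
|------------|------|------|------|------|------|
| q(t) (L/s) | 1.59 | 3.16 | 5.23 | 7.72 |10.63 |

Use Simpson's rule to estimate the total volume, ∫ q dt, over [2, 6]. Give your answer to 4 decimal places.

h = 1, n = 4.
(h/3)·[y₀ + 4y₁ + 2y₂ + 4y₃ + y₄] = 0.333333·(66.20) = 22.0667.

22.0667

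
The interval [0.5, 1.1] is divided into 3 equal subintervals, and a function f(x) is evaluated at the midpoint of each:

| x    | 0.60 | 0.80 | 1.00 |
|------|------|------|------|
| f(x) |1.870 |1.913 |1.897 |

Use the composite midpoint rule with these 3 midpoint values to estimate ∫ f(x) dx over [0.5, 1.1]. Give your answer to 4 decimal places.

1.1360

h = 0.2, n = 3.
h·[y(m₁) + y(m₂) + y(m₃)] = 0.2·(5.680) = 1.1360.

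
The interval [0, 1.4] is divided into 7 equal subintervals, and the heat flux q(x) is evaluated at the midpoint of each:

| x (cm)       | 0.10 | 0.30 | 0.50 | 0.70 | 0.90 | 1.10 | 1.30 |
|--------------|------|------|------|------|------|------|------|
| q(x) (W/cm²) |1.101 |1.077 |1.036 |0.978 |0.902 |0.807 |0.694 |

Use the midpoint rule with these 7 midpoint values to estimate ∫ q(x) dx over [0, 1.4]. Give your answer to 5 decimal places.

1.31900

h = 0.2, n = 7.
h·[y(m₁) + y(m₂) + y(m₃) + y(m₄) + y(m₅) + y(m₆) + y(m₇)] = 0.2·(6.595) = 1.31900.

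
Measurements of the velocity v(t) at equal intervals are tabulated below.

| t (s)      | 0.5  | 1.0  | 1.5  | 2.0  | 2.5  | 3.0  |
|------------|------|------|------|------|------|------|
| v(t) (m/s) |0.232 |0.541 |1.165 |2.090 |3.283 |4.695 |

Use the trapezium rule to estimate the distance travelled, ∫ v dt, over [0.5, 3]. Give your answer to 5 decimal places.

4.77125

h = 0.5, n = 5.
(h/2)·[y₀ + 2y₁ + 2y₂ + 2y₃ + 2y₄ + y₅] = 0.25·(19.085) = 4.77125.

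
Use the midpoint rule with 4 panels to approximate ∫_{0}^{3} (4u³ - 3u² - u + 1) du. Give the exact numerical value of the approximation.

h = (3 − 0)/4 = 0.75.
Midpoints m₁,…,m₄ = 0.375, 1.125, 1.875, 2.625.
f(m₁)=0.4140625, f(m₂)=1.7734375, f(m₃)=14.9453125, f(m₄)=50.0546875.
h·[f(m₁) + f(m₂) + f(m₃) + f(m₄)] = 0.75·(67.1875) = 50.390625.

50.390625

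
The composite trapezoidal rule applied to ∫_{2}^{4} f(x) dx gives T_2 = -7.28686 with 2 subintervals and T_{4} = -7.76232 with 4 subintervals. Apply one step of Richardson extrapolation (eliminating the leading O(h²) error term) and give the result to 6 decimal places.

-7.920807

R = (4·T_{4} − T_2) / 3 = (4·(-7.76232) − (-7.28686))/3 = (-23.76242)/3 = -7.920807.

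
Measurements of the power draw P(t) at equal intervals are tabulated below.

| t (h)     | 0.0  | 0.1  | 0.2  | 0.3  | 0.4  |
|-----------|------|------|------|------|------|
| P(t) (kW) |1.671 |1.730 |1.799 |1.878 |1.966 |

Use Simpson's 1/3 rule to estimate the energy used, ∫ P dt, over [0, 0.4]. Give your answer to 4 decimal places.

0.7222

h = 0.1, n = 4.
(h/3)·[y₀ + 4y₁ + 2y₂ + 4y₃ + y₄] = 0.033333·(21.667) = 0.7222.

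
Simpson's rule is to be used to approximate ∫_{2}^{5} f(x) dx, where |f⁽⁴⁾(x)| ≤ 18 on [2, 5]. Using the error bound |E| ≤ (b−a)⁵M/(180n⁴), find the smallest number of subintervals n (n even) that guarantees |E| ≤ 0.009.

8

Need 4374/(180n⁴) ≤ 0.009.
n⁴ ≥ 4374/(180·0.009) = 2700 ⇒ n ≥ 7.2084, so the smallest even n is 8. (n must be even for Simpson's rule.)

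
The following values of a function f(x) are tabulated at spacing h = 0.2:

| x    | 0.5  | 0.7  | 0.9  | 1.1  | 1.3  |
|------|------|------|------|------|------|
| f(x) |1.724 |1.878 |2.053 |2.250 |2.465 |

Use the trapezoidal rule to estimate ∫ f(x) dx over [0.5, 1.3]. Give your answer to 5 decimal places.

h = 0.2, n = 4.
(h/2)·[y₀ + 2y₁ + 2y₂ + 2y₃ + y₄] = 0.1·(16.551) = 1.65510.

1.65510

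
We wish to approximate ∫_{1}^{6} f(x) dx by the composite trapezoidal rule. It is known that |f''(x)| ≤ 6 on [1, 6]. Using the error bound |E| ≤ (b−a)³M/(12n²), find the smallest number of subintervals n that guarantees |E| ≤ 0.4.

13

Need 750/(12n²) ≤ 0.4.
n² ≥ 750/(12·0.4) = 156.25 ⇒ n ≥ 12.5000, so the smallest n is 13.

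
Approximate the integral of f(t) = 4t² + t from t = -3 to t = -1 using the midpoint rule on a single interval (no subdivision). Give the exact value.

M = (b−a)·f(-2) = 2·(14) = 28.

28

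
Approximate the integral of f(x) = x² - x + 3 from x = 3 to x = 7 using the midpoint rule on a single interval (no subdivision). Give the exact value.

92

M = (b−a)·f(5) = 4·(23) = 92.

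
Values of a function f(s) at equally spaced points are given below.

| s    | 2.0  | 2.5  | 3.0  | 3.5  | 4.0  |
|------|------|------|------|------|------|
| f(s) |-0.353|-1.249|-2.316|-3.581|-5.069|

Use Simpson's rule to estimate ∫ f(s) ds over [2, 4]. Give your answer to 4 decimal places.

h = 0.5, n = 4.
(h/3)·[y₀ + 4y₁ + 2y₂ + 4y₃ + y₄] = 0.166667·(-29.374) = -4.8957.

-4.8957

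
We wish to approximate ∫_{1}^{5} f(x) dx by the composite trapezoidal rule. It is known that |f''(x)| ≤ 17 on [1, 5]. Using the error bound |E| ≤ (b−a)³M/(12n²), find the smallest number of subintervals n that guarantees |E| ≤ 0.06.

Need 1088/(12n²) ≤ 0.06.
n² ≥ 1088/(12·0.06) = 1511.11 ⇒ n ≥ 38.8730, so the smallest n is 39.

39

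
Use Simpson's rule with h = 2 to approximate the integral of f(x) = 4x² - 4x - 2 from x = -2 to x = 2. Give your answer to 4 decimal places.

h = (2 − (-2))/2 = 2.
Nodes x₀,…,x₂ = -2, 0, 2.
f(x) = 4x² - 4x - 2: f₀=22, f₁=-2, f₂=6.
(h/3)·[f₀ + 4f₁ + f₂] = 0.666667·(20) = 13.3333.

13.3333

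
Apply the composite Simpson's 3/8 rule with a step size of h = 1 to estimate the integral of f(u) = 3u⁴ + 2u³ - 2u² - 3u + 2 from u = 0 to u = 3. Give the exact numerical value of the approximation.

h = (3 − 0)/3 = 1.
Nodes u₀,…,u₃ = 0, 1, 2, 3.
f(u) = 3u⁴ + 2u³ - 2u² - 3u + 2: f₀=2, f₁=2, f₂=52, f₃=272.
(3h/8)·[f₀ + 3f₁ + 3f₂ + f₃] = 0.375·(436) = 163.5.

163.5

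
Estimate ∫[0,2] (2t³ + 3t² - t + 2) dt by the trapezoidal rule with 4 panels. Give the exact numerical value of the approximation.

18.75

h = (2 − 0)/4 = 0.5.
Nodes t₀,…,t₄ = 0, 0.5, 1, 1.5, 2.
f(t) = 2t³ + 3t² - t + 2: f₀=2, f₁=2.5, f₂=6, f₃=14, f₄=28.
(h/2)·[f₀ + 2f₁ + 2f₂ + 2f₃ + f₄] = 0.25·(75) = 18.75.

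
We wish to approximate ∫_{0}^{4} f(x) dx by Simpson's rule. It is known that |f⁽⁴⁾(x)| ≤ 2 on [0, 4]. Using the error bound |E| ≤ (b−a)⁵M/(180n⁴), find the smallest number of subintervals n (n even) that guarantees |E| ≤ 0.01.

6

Need 2048/(180n⁴) ≤ 0.01.
n⁴ ≥ 2048/(180·0.01) = 1137.78 ⇒ n ≥ 5.8078, so the smallest even n is 6. (n must be even for Simpson's rule.)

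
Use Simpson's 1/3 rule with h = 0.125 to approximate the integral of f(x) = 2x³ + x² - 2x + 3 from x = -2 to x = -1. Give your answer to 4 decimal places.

0.8333

h = (-1 − (-2))/8 = 0.125.
Nodes x₀,…,x₈ = -2, -1.875, -1.75, -1.625, -1.5, -1.375, -1.25, -1.125, -1.
f(x) = 2x³ + x² - 2x + 3: f₀=-5, f₁=-2.91796875, f₂=-1.15625, f₃=0.30859375, f₄=1.5, f₅=2.44140625, f₆=3.15625, f₇=3.66796875, f₈=4.
(h/3)·[f₀ + 4f₁ + 2f₂ + 4f₃ + 2f₄ + 4f₅ + 2f₆ + 4f₇ + f₈] = 0.041667·(20) = 0.8333.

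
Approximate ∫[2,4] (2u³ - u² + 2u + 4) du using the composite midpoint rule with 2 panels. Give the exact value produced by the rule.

h = (4 − 2)/2 = 1.
Midpoints m₁,…,m₂ = 2.5, 3.5.
f(m₁)=34, f(m₂)=84.5.
h·[f(m₁) + f(m₂)] = 1·(118.5) = 118.5.

118.5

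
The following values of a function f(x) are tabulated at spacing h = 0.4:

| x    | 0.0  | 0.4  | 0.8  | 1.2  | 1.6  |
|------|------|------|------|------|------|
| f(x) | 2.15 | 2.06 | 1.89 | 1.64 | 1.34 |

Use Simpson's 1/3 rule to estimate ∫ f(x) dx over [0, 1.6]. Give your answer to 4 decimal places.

2.9427

h = 0.4, n = 4.
(h/3)·[y₀ + 4y₁ + 2y₂ + 4y₃ + y₄] = 0.133333·(22.07) = 2.9427.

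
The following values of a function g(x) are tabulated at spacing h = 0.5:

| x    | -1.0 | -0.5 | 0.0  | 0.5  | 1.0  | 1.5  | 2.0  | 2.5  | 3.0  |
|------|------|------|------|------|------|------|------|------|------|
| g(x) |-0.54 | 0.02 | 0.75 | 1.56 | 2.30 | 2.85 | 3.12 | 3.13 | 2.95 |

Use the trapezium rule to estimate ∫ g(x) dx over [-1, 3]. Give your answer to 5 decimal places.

h = 0.5, n = 8.
(h/2)·[y₀ + 2y₁ + 2y₂ + 2y₃ + 2y₄ + 2y₅ + 2y₆ + 2y₇ + y₈] = 0.25·(29.87) = 7.46750.

7.46750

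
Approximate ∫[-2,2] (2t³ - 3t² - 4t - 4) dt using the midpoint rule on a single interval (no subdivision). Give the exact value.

M = (b−a)·f(0) = 4·(-4) = -16.

-16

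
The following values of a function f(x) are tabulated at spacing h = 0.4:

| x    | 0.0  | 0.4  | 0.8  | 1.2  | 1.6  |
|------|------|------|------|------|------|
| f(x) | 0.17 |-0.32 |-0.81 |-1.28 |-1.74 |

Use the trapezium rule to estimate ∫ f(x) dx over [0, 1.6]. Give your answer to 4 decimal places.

h = 0.4, n = 4.
(h/2)·[y₀ + 2y₁ + 2y₂ + 2y₃ + y₄] = 0.2·(-6.39) = -1.2780.

-1.2780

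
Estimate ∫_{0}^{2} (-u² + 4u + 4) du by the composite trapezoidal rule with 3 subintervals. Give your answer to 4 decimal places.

h = (2 − 0)/3 = 0.666667.
Nodes u₀,…,u₃ = 0, 0.666667, 1.333333, 2.
f(u) = -u² + 4u + 4: f₀=4, f₁=6.222222, f₂=7.555556, f₃=8.
(h/2)·[f₀ + 2f₁ + 2f₂ + f₃] = 0.333333·(39.555556) = 13.1852.

13.1852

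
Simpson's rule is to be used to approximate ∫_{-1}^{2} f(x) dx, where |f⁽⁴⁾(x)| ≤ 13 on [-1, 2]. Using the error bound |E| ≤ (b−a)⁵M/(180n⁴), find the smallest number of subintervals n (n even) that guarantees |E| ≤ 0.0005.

14

Need 3159/(180n⁴) ≤ 0.0005.
n⁴ ≥ 3159/(180·0.0005) = 35100 ⇒ n ≥ 13.6876, so the smallest even n is 14. (n must be even for Simpson's rule.)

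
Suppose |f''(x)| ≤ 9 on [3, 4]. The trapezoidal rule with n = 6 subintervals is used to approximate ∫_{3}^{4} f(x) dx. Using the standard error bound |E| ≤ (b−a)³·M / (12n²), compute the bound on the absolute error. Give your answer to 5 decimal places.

|E| ≤ (1)³·9 / (12·6²) = 9/432 = 0.02083.

0.02083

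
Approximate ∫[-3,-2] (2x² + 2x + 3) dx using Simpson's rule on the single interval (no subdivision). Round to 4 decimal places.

S = (b−a)/6 · [f(-3) + 4f(-2.5) + f(-2)] = 0.166667·[15 + 4·10.5 + 7] = 10.6667.

10.6667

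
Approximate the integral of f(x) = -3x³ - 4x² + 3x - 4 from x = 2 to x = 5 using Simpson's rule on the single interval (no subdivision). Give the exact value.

S = (b−a)/6 · [f(2) + 4f(3.5) + f(5)] = 0.5·[(-38) + 4·(-171.125) + (-464)] = -593.25.

-593.25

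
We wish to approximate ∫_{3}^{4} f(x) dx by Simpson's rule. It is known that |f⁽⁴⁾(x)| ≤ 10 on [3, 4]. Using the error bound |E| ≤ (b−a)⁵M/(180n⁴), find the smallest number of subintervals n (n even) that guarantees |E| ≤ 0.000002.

14

Need 10/(180n⁴) ≤ 0.000002.
n⁴ ≥ 10/(180·0.000002) = 27777.8 ⇒ n ≥ 12.9099, so the smallest even n is 14. (n must be even for Simpson's rule.)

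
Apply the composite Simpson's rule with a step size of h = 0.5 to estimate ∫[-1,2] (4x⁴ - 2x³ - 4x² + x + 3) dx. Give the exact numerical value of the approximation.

17.5

h = (2 − (-1))/6 = 0.5.
Nodes x₀,…,x₆ = -1, -0.5, 0, 0.5, 1, 1.5, 2.
f(x) = 4x⁴ - 2x³ - 4x² + x + 3: f₀=4, f₁=2, f₂=3, f₃=2.5, f₄=2, f₅=9, f₆=37.
(h/3)·[f₀ + 4f₁ + 2f₂ + 4f₃ + 2f₄ + 4f₅ + f₆] = 0.166667·(105) = 17.5.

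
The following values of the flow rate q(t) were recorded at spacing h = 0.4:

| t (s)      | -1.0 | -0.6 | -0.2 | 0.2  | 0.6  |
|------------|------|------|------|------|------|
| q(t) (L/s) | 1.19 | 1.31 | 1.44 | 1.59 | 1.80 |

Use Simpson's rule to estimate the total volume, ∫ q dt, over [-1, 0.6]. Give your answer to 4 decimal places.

2.3293

h = 0.4, n = 4.
(h/3)·[y₀ + 4y₁ + 2y₂ + 4y₃ + y₄] = 0.133333·(17.47) = 2.3293.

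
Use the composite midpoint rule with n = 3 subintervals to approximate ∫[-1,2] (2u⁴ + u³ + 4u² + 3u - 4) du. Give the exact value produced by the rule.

h = (2 − (-1))/3 = 1.
Midpoints m₁,…,m₃ = -0.5, 0.5, 1.5.
f(m₁)=-4.5, f(m₂)=-1.25, f(m₃)=23.
h·[f(m₁) + f(m₂) + f(m₃)] = 1·(17.25) = 17.25.

17.25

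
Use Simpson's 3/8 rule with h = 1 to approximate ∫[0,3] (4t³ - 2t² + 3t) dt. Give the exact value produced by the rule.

76.5

h = (3 − 0)/3 = 1.
Nodes t₀,…,t₃ = 0, 1, 2, 3.
f(t) = 4t³ - 2t² + 3t: f₀=0, f₁=5, f₂=30, f₃=99.
(3h/8)·[f₀ + 3f₁ + 3f₂ + f₃] = 0.375·(204) = 76.5.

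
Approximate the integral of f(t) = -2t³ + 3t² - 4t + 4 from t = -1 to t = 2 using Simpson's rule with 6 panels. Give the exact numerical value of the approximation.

7.5

h = (2 − (-1))/6 = 0.5.
Nodes t₀,…,t₆ = -1, -0.5, 0, 0.5, 1, 1.5, 2.
f(t) = -2t³ + 3t² - 4t + 4: f₀=13, f₁=7, f₂=4, f₃=2.5, f₄=1, f₅=-2, f₆=-8.
(h/3)·[f₀ + 4f₁ + 2f₂ + 4f₃ + 2f₄ + 4f₅ + f₆] = 0.166667·(45) = 7.5.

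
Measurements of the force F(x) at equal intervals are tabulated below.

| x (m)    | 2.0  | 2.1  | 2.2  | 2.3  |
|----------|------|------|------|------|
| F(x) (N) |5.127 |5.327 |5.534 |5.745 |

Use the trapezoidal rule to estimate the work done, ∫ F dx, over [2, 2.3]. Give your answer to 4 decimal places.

h = 0.1, n = 3.
(h/2)·[y₀ + 2y₁ + 2y₂ + y₃] = 0.05·(32.594) = 1.6297.

1.6297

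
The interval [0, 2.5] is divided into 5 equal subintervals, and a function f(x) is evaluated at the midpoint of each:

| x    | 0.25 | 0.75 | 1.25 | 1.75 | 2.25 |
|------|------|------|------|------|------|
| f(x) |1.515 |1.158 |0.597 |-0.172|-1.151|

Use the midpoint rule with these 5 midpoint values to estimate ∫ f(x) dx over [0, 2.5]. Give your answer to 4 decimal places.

0.9735

h = 0.5, n = 5.
h·[y(m₁) + y(m₂) + y(m₃) + y(m₄) + y(m₅)] = 0.5·(1.947) = 0.9735.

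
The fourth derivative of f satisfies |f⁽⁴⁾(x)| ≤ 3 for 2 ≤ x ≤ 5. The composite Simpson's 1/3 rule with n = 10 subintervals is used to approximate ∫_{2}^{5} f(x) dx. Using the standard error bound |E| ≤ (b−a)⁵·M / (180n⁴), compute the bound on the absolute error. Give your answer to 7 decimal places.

|E| ≤ (3)⁵·3 / (180·10⁴) = 729/1800000 = 0.0004050.

0.0004050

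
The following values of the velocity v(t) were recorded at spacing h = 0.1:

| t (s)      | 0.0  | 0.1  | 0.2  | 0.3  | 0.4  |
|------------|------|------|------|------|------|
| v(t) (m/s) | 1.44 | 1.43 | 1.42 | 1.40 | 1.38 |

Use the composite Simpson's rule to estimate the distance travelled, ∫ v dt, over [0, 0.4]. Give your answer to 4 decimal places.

h = 0.1, n = 4.
(h/3)·[y₀ + 4y₁ + 2y₂ + 4y₃ + y₄] = 0.033333·(16.98) = 0.5660.

0.5660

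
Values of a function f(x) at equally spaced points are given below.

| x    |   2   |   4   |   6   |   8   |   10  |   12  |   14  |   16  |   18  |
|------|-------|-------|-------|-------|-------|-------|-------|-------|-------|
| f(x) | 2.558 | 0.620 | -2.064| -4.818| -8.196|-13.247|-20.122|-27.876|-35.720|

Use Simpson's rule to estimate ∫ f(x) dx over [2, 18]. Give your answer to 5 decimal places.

h = 2, n = 8.
(h/3)·[y₀ + 4y₁ + 2y₂ + 4y₃ + 2y₄ + 4y₅ + 2y₆ + 4y₇ + y₈] = 0.666667·(-275.210) = -183.47333.

-183.47333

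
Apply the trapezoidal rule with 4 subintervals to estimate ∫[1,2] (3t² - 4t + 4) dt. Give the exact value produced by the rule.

h = (2 − 1)/4 = 0.25.
Nodes t₀,…,t₄ = 1, 1.25, 1.5, 1.75, 2.
f(t) = 3t² - 4t + 4: f₀=3, f₁=3.6875, f₂=4.75, f₃=6.1875, f₄=8.
(h/2)·[f₀ + 2f₁ + 2f₂ + 2f₃ + f₄] = 0.125·(40.25) = 5.03125.

5.03125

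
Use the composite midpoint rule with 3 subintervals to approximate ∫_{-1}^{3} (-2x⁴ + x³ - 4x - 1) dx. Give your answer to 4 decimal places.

h = (3 − (-1))/3 = 1.333333.
Midpoints m₁,…,m₃ = -0.333333, 1, 2.333333.
f(m₁)=0.271605, f(m₂)=-6, f(m₃)=-56.913580.
h·[f(m₁) + f(m₂) + f(m₃)] = 1.333333·(-62.641975) = -83.5226.

-83.5226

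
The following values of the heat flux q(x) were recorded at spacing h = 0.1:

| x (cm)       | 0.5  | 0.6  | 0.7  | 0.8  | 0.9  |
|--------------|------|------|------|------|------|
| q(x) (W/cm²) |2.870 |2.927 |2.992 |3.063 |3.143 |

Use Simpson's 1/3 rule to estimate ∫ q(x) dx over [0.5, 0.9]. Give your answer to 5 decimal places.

1.19857

h = 0.1, n = 4.
(h/3)·[y₀ + 4y₁ + 2y₂ + 4y₃ + y₄] = 0.033333·(35.957) = 1.19857.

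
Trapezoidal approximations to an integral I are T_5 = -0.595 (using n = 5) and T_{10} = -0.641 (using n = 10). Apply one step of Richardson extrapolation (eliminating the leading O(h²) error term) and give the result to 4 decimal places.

R = (4·T_{10} − T_5) / 3 = (4·(-0.641) − (-0.595))/3 = (-1.969)/3 = -0.6563.

-0.6563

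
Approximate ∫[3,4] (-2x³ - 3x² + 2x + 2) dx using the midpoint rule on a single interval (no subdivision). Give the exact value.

M = (b−a)·f(3.5) = 1·(-113.5) = -113.5.

-113.5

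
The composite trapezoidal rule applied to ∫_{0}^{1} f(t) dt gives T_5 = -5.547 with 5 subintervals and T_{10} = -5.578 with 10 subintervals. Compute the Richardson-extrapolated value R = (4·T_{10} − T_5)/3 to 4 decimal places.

-5.5883

R = (4·T_{10} − T_5) / 3 = (4·(-5.578) − (-5.547))/3 = (-16.765)/3 = -5.5883.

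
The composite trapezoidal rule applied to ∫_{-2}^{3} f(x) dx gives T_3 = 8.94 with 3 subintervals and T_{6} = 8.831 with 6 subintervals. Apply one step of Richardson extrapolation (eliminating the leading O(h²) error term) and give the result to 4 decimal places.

8.7947

R = (4·T_{6} − T_3) / 3 = (4·8.831 − 8.94)/3 = (26.384)/3 = 8.7947.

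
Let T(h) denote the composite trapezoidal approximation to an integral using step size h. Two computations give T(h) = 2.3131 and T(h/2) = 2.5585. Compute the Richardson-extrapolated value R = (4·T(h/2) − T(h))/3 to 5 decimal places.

2.64030

R = (4·T(h/2) − T(h)) / 3 = (4·2.5585 − 2.3131)/3 = (7.9209)/3 = 2.64030.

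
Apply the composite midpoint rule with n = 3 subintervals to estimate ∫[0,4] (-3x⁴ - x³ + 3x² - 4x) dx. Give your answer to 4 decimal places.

-588.8395

h = (4 − 0)/3 = 1.333333.
Midpoints m₁,…,m₃ = 0.666667, 2, 3.333333.
f(m₁)=-2.222222, f(m₂)=-52, f(m₃)=-387.407407.
h·[f(m₁) + f(m₂) + f(m₃)] = 1.333333·(-441.629630) = -588.8395.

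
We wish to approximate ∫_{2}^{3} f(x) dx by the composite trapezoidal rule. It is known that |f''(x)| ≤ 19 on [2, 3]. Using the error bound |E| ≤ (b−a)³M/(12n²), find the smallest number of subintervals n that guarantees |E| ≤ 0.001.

40

Need 19/(12n²) ≤ 0.001.
n² ≥ 19/(12·0.001) = 1583.33 ⇒ n ≥ 39.7911, so the smallest n is 40.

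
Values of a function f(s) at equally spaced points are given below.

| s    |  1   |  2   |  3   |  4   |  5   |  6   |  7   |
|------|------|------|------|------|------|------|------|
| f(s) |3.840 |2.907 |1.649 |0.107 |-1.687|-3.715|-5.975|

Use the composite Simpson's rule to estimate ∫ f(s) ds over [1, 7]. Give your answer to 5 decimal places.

-1.67167

h = 1, n = 6.
(h/3)·[y₀ + 4y₁ + 2y₂ + 4y₃ + 2y₄ + 4y₅ + y₆] = 0.333333·(-5.015) = -1.67167.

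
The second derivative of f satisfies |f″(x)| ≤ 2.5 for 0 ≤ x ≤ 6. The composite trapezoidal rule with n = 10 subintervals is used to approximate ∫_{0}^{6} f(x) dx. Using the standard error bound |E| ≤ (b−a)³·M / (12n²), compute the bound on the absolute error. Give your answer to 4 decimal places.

0.4500

|E| ≤ (6)³·2.5 / (12·10²) = 540/1200 = 0.4500.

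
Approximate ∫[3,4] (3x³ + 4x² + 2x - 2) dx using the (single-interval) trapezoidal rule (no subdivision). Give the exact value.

T = (b−a)/2 · [f(3) + f(4)] = 0.5·[121 + 262] = 191.5.

191.5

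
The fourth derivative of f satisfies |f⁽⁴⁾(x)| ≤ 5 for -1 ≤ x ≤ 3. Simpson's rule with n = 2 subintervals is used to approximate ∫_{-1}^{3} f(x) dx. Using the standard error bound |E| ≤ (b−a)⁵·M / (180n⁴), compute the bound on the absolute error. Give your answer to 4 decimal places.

1.7778

|E| ≤ (4)⁵·5 / (180·2⁴) = 5120/2880 = 1.7778.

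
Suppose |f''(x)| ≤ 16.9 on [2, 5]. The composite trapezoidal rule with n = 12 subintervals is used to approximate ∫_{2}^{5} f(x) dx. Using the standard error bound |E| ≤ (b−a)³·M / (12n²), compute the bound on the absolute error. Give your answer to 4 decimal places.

0.2641

|E| ≤ (3)³·16.9 / (12·12²) = 456.3/1728 = 0.2641.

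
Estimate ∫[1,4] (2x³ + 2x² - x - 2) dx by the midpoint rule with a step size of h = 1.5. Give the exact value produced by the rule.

h = (4 − 1)/2 = 1.5.
Midpoints m₁,…,m₂ = 1.75, 3.25.
f(m₁)=13.09375, f(m₂)=84.53125.
h·[f(m₁) + f(m₂)] = 1.5·(97.625) = 146.4375.

146.4375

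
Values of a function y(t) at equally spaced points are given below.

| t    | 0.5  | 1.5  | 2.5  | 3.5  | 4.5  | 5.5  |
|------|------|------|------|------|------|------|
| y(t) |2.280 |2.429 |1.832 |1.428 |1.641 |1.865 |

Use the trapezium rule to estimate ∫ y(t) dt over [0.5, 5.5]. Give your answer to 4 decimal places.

h = 1, n = 5.
(h/2)·[y₀ + 2y₁ + 2y₂ + 2y₃ + 2y₄ + y₅] = 0.5·(18.805) = 9.4025.

9.4025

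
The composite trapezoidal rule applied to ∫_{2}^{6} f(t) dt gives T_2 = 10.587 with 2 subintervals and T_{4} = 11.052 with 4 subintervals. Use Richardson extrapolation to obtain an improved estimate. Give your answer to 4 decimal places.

11.2070

R = (4·T_{4} − T_2) / 3 = (4·11.052 − 10.587)/3 = (33.621)/3 = 11.2070.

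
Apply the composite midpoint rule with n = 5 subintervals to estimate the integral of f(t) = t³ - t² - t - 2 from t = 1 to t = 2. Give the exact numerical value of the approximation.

h = (2 − 1)/5 = 0.2.
Midpoints m₁,…,m₅ = 1.1, 1.3, 1.5, 1.7, 1.9.
f(m₁)=-2.979, f(m₂)=-2.793, f(m₃)=-2.375, f(m₄)=-1.677, f(m₅)=-0.651.
h·[f(m₁) + f(m₂) + f(m₃) + f(m₄) + f(m₅)] = 0.2·(-10.475) = -2.095.

-2.095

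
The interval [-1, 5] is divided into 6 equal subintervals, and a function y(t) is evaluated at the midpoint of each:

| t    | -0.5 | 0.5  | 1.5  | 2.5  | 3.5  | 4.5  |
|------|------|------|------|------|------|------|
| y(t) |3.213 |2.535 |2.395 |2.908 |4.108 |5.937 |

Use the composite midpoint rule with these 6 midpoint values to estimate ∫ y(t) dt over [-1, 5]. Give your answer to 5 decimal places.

h = 1, n = 6.
h·[y(m₁) + y(m₂) + y(m₃) + y(m₄) + y(m₅) + y(m₆)] = 1·(21.096) = 21.09600.

21.09600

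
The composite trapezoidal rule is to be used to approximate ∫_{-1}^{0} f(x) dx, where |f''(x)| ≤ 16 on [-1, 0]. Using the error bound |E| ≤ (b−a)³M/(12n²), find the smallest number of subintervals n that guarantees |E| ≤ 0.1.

Need 16/(12n²) ≤ 0.1.
n² ≥ 16/(12·0.1) = 13.3333 ⇒ n ≥ 3.6515, so the smallest n is 4.

4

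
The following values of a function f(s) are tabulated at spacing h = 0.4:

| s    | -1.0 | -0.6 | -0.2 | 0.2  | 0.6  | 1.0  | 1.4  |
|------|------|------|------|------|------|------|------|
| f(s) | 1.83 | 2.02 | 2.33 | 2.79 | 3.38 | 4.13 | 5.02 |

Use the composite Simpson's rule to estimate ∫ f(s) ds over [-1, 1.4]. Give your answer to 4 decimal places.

7.2040

h = 0.4, n = 6.
(h/3)·[y₀ + 4y₁ + 2y₂ + 4y₃ + 2y₄ + 4y₅ + y₆] = 0.133333·(54.03) = 7.2040.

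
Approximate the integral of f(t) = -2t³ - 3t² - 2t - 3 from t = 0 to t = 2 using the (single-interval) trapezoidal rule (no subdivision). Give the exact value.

-38

T = (b−a)/2 · [f(0) + f(2)] = 1·[(-3) + (-35)] = -38.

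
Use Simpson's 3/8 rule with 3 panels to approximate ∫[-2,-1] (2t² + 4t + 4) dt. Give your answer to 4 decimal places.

h = (-1 − (-2))/3 = 0.333333.
Nodes t₀,…,t₃ = -2, -1.666667, -1.333333, -1.
f(t) = 2t² + 4t + 4: f₀=4, f₁=2.888889, f₂=2.222222, f₃=2.
(3h/8)·[f₀ + 3f₁ + 3f₂ + f₃] = 0.125·(21.333333) = 2.6667.

2.6667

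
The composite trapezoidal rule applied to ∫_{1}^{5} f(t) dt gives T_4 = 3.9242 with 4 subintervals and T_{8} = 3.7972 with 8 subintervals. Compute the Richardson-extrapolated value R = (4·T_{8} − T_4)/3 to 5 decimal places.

3.75487

R = (4·T_{8} − T_4) / 3 = (4·3.7972 − 3.9242)/3 = (11.2646)/3 = 3.75487.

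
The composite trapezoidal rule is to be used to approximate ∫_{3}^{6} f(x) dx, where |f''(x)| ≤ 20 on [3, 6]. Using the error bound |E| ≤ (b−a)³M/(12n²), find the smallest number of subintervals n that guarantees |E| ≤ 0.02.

Need 540/(12n²) ≤ 0.02.
n² ≥ 540/(12·0.02) = 2250 ⇒ n ≥ 47.4342, so the smallest n is 48.

48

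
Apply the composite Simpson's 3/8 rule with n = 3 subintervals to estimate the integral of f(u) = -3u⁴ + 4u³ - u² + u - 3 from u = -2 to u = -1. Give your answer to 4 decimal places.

h = (-1 − (-2))/3 = 0.333333.
Nodes u₀,…,u₃ = -2, -1.666667, -1.333333, -1.
f(u) = -3u⁴ + 4u³ - u² + u - 3: f₀=-89, f₁=-49.111111, f₂=-25.074074, f₃=-12.
(3h/8)·[f₀ + 3f₁ + 3f₂ + f₃] = 0.125·(-323.555556) = -40.4444.

-40.4444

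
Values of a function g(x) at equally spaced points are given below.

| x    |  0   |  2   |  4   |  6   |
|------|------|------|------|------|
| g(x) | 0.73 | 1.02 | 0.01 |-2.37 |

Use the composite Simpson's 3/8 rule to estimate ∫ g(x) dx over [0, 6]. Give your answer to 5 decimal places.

h = 2, n = 3.
(3h/8)·[y₀ + 3y₁ + 3y₂ + y₃] = 0.75·(1.45) = 1.08750.

1.08750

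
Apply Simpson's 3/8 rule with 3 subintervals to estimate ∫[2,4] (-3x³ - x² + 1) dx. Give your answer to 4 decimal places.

h = (4 − 2)/3 = 0.666667.
Nodes x₀,…,x₃ = 2, 2.666667, 3.333333, 4.
f(x) = -3x³ - x² + 1: f₀=-27, f₁=-63, f₂=-121.222222, f₃=-207.
(3h/8)·[f₀ + 3f₁ + 3f₂ + f₃] = 0.25·(-786.666667) = -196.6667.

-196.6667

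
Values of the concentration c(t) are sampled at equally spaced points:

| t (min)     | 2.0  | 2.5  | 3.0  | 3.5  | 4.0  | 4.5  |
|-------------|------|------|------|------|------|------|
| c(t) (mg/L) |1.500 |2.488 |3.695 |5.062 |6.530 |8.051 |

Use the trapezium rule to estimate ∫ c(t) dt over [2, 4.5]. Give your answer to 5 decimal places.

11.27525

h = 0.5, n = 5.
(h/2)·[y₀ + 2y₁ + 2y₂ + 2y₃ + 2y₄ + y₅] = 0.25·(45.101) = 11.27525.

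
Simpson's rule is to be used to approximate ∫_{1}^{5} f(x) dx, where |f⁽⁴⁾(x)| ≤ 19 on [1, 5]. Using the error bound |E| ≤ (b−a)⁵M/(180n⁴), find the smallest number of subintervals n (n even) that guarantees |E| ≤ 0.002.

16

Need 19456/(180n⁴) ≤ 0.002.
n⁴ ≥ 19456/(180·0.002) = 54044.4 ⇒ n ≥ 15.2471, so the smallest even n is 16. (n must be even for Simpson's rule.)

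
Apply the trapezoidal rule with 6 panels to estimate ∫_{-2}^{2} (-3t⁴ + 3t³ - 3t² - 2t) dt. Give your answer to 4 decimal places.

-62.3210

h = (2 − (-2))/6 = 0.666667.
Nodes t₀,…,t₆ = -2, -1.333333, -0.666667, 0, 0.666667, 1.333333, 2.
f(t) = -3t⁴ + 3t³ - 3t² - 2t: f₀=-80, f₁=-19.259259, f₂=-1.481481, f₃=0, f₄=-2.370370, f₅=-10.370370, f₆=-40.
(h/2)·[f₀ + 2f₁ + 2f₂ + 2f₃ + 2f₄ + 2f₅ + f₆] = 0.333333·(-186.962963) = -62.3210.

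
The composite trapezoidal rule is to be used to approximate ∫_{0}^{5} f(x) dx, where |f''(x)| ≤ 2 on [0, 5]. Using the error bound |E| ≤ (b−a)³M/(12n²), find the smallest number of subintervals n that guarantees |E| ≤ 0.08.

17

Need 250/(12n²) ≤ 0.08.
n² ≥ 250/(12·0.08) = 260.417 ⇒ n ≥ 16.1374, so the smallest n is 17.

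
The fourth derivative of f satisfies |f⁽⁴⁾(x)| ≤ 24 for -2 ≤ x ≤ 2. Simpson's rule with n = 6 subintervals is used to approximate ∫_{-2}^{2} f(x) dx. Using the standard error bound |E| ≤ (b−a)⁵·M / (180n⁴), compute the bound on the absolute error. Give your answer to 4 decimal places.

0.1053

|E| ≤ (4)⁵·24 / (180·6⁴) = 24576/233280 = 0.1053.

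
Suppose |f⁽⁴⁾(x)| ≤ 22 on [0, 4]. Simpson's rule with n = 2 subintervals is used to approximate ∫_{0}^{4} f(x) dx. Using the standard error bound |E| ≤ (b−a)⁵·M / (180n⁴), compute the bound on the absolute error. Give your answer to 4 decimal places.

7.8222

|E| ≤ (4)⁵·22 / (180·2⁴) = 22528/2880 = 7.8222.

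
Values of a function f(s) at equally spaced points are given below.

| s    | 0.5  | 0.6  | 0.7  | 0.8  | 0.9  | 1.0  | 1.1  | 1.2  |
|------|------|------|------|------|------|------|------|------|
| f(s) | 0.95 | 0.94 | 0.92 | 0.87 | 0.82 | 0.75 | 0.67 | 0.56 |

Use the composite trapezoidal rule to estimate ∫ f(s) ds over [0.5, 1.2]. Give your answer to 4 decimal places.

0.5725

h = 0.1, n = 7.
(h/2)·[y₀ + 2y₁ + 2y₂ + 2y₃ + 2y₄ + 2y₅ + 2y₆ + y₇] = 0.05·(11.45) = 0.5725.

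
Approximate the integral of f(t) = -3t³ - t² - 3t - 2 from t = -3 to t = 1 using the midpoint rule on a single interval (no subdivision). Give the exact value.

12

M = (b−a)·f(-1) = 4·(3) = 12.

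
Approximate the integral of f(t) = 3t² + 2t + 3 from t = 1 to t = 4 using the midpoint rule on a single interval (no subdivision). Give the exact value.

80.25

M = (b−a)·f(2.5) = 3·(26.75) = 80.25.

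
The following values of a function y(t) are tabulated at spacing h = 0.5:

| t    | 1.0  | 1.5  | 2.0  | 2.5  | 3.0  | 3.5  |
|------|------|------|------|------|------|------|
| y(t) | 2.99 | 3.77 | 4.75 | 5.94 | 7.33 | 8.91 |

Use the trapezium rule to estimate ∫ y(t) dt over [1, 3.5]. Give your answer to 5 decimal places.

h = 0.5, n = 5.
(h/2)·[y₀ + 2y₁ + 2y₂ + 2y₃ + 2y₄ + y₅] = 0.25·(55.48) = 13.87000.

13.87000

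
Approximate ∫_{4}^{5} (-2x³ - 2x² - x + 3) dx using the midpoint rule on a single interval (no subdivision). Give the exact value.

M = (b−a)·f(4.5) = 1·(-224.25) = -224.25.

-224.25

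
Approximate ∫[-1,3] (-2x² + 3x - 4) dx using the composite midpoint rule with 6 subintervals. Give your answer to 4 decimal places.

h = (3 − (-1))/6 = 0.666667.
Midpoints m₁,…,m₆ = -0.666667, 0, 0.666667, 1.333333, 2, 2.666667.
f(m₁)=-6.888889, f(m₂)=-4, f(m₃)=-2.888889, f(m₄)=-3.555556, f(m₅)=-6, f(m₆)=-10.222222.
h·[f(m₁) + f(m₂) + f(m₃) + f(m₄) + f(m₅) + f(m₆)] = 0.666667·(-33.555556) = -22.3704.

-22.3704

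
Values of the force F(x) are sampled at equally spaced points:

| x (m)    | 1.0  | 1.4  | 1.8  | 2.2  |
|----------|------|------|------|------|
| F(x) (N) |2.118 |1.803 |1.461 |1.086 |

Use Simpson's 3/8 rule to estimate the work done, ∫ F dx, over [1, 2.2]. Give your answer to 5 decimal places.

1.94940

h = 0.4, n = 3.
(3h/8)·[y₀ + 3y₁ + 3y₂ + y₃] = 0.15·(12.996) = 1.94940.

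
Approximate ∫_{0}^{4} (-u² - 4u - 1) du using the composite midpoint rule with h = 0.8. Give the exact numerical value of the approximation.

h = (4 − 0)/5 = 0.8.
Midpoints m₁,…,m₅ = 0.4, 1.2, 2, 2.8, 3.6.
f(m₁)=-2.76, f(m₂)=-7.24, f(m₃)=-13, f(m₄)=-20.04, f(m₅)=-28.36.
h·[f(m₁) + f(m₂) + f(m₃) + f(m₄) + f(m₅)] = 0.8·(-71.4) = -57.12.

-57.12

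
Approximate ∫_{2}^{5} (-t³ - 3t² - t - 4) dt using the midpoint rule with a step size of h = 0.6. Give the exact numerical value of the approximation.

h = (5 − 2)/5 = 0.6.
Midpoints m₁,…,m₅ = 2.3, 2.9, 3.5, 4.1, 4.7.
f(m₁)=-34.337, f(m₂)=-56.519, f(m₃)=-87.125, f(m₄)=-127.451, f(m₅)=-178.793.
h·[f(m₁) + f(m₂) + f(m₃) + f(m₄) + f(m₅)] = 0.6·(-484.225) = -290.535.

-290.535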